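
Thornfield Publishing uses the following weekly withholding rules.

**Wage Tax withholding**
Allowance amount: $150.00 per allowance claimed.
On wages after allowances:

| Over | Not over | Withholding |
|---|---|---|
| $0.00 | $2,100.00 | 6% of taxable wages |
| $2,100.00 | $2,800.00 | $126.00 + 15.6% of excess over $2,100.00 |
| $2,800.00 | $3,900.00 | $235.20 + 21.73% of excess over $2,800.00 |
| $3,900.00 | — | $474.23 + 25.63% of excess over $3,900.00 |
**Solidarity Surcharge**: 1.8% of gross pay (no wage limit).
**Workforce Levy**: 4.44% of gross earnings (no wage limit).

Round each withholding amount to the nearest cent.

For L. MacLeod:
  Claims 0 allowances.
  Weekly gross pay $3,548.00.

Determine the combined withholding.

Wage Tax: taxable = $3,548.00
  $235.20 + 21.73% × ($3,548.00 − $2,800.00) = $235.20 + 21.73% × $748.00 = $397.74
Solidarity Surcharge: 1.8% × $3,548.00 = $63.86
Workforce Levy: 4.44% × $3,548.00 = $157.53
Total: $397.74 + $63.86 + $157.53 = $619.13

$619.13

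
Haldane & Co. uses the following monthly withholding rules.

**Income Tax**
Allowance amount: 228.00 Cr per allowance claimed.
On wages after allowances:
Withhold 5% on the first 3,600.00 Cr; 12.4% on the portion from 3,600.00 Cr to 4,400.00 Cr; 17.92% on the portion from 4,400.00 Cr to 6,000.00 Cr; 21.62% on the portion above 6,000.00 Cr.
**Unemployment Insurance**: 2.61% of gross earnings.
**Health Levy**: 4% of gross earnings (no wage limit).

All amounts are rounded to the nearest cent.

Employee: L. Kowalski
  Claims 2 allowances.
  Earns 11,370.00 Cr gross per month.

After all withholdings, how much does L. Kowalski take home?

8,990.11 Cr

Income Tax: taxable = 11,370.00 Cr − 2×228.00 Cr = 10,914.00 Cr
  565.92 Cr + 21.62% × (10,914.00 Cr − 6,000.00 Cr) = 565.92 Cr + 21.62% × 4,914.00 Cr = 1,628.33 Cr
Unemployment Insurance: 2.61% × 11,370.00 Cr = 296.76 Cr
Health Levy: 4% × 11,370.00 Cr = 454.80 Cr
Total withheld: 1,628.33 Cr + 296.76 Cr + 454.80 Cr = 2,379.89 Cr
Net pay: 11,370.00 Cr − 2,379.89 Cr = 8,990.11 Cr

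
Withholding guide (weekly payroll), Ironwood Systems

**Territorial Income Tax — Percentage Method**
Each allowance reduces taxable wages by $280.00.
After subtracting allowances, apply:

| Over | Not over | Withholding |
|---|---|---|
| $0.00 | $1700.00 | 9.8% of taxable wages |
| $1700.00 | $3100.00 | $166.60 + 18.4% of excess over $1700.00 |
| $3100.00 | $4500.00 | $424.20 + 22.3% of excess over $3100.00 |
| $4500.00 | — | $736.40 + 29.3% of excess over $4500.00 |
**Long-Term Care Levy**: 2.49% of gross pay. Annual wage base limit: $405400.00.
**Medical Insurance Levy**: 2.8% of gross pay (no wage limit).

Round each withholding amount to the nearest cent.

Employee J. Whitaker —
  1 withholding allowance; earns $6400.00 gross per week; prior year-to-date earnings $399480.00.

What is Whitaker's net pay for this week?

Territorial Income Tax: taxable = $6400.00 − 1×$280.00 = $6120.00
  $736.40 + 29.3% × ($6120.00 − $4500.00) = $736.40 + 29.3% × $1620.00 = $1211.06
Long-Term Care Levy: cap $405400.00 − YTD $399480.00 = $5920.00 subject; 2.49% × $5920.00 = $147.41
Medical Insurance Levy: 2.8% × $6400.00 = $179.20
Total withheld: $1211.06 + $147.41 + $179.20 = $1537.67
Net pay: $6400.00 − $1537.67 = $4862.33

$4862.33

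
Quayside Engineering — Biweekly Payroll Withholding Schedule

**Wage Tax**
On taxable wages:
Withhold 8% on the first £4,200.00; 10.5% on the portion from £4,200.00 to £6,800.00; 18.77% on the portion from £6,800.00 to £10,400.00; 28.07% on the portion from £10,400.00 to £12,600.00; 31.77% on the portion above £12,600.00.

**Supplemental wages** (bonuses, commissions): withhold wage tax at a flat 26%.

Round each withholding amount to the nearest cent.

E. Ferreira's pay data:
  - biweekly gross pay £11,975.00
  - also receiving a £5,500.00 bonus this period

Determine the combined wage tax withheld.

Wage Tax: taxable = £11,975.00
  £1,284.72 + 28.07% × (£11,975.00 − £10,400.00) = £1,284.72 + 28.07% × £1,575.00 = £1,726.82
Supplemental (26% flat on bonus): 26% × £5,500.00 = £1,430.00
Total wage tax: £1,726.82 + £1,430.00 = £3,156.82

£3,156.82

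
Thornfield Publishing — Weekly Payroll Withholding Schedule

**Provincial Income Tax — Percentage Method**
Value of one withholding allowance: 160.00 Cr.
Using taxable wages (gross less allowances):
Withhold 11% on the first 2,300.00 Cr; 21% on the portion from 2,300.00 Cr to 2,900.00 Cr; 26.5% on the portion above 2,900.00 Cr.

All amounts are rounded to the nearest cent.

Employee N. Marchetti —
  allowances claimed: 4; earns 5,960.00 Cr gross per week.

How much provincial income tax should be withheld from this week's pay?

Provincial Income Tax: taxable = 5,960.00 Cr − 4×160.00 Cr = 5,320.00 Cr
  379.00 Cr + 26.5% × (5,320.00 Cr − 2,900.00 Cr) = 379.00 Cr + 26.5% × 2,420.00 Cr = 1,020.30 Cr

1,020.30 Cr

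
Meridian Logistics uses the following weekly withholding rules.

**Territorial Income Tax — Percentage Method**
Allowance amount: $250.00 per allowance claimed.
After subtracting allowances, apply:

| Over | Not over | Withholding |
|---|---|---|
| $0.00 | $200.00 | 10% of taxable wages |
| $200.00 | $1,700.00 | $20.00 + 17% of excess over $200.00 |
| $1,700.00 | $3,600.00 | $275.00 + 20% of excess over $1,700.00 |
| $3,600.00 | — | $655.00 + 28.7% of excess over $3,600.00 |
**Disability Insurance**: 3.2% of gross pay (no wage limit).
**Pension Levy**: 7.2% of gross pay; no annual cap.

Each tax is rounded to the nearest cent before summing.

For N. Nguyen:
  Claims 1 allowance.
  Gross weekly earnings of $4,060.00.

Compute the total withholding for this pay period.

$1,137.51

Territorial Income Tax: taxable = $4,060.00 − 1×$250.00 = $3,810.00
  $655.00 + 28.7% × ($3,810.00 − $3,600.00) = $655.00 + 28.7% × $210.00 = $715.27
Disability Insurance: 3.2% × $4,060.00 = $129.92
Pension Levy: 7.2% × $4,060.00 = $292.32
Total: $715.27 + $129.92 + $292.32 = $1,137.51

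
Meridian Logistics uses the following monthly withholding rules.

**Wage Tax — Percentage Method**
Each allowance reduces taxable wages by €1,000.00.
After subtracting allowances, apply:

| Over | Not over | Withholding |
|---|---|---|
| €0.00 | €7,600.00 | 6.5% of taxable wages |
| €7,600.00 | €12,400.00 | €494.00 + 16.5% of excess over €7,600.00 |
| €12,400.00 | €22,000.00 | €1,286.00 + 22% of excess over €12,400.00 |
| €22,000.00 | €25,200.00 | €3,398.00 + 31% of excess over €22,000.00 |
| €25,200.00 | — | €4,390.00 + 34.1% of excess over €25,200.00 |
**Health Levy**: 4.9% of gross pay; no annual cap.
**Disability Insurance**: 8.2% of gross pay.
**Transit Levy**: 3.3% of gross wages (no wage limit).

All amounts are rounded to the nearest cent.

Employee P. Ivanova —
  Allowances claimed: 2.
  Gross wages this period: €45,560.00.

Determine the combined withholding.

Wage Tax: taxable = €45,560.00 − 2×€1,000.00 = €43,560.00
  €4,390.00 + 34.1% × (€43,560.00 − €25,200.00) = €4,390.00 + 34.1% × €18,360.00 = €10,650.76
Health Levy: 4.9% × €45,560.00 = €2,232.44
Disability Insurance: 8.2% × €45,560.00 = €3,735.92
Transit Levy: 3.3% × €45,560.00 = €1,503.48
Total: €10,650.76 + €2,232.44 + €3,735.92 + €1,503.48 = €18,122.60

€18,122.60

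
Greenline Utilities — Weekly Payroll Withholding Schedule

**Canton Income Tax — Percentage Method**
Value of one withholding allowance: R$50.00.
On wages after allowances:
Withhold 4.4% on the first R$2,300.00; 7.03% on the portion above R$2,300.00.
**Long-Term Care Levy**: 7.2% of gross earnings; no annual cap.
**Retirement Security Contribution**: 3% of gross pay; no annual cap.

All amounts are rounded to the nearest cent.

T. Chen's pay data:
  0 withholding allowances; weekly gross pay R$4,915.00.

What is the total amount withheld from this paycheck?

Canton Income Tax: taxable = R$4,915.00
  R$101.20 + 7.03% × (R$4,915.00 − R$2,300.00) = R$101.20 + 7.03% × R$2,615.00 = R$285.03
Long-Term Care Levy: 7.2% × R$4,915.00 = R$353.88
Retirement Security Contribution: 3% × R$4,915.00 = R$147.45
Total: R$285.03 + R$353.88 + R$147.45 = R$786.36

R$786.36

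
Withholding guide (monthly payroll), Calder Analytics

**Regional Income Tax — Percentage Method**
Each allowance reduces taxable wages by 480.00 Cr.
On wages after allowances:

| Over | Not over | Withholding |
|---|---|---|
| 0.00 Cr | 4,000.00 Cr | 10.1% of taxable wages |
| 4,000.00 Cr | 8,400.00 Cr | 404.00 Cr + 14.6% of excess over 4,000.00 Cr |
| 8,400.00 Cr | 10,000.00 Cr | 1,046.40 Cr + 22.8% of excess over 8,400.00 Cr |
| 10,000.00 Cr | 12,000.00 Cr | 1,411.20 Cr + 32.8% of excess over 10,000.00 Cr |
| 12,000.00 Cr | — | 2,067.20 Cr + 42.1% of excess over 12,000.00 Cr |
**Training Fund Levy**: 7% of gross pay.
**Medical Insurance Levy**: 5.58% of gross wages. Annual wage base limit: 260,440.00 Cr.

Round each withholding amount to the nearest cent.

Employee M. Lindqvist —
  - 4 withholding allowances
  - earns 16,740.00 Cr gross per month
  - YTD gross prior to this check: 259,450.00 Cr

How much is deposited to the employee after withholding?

Regional Income Tax: taxable = 16,740.00 Cr − 4×480.00 Cr = 14,820.00 Cr
  2,067.20 Cr + 42.1% × (14,820.00 Cr − 12,000.00 Cr) = 2,067.20 Cr + 42.1% × 2,820.00 Cr = 3,254.42 Cr
Training Fund Levy: 7% × 16,740.00 Cr = 1,171.80 Cr
Medical Insurance Levy: cap 260,440.00 Cr − YTD 259,450.00 Cr = 990.00 Cr subject; 5.58% × 990.00 Cr = 55.24 Cr
Total withheld: 3,254.42 Cr + 1,171.80 Cr + 55.24 Cr = 4,481.46 Cr
Net pay: 16,740.00 Cr − 4,481.46 Cr = 12,258.54 Cr

12,258.54 Cr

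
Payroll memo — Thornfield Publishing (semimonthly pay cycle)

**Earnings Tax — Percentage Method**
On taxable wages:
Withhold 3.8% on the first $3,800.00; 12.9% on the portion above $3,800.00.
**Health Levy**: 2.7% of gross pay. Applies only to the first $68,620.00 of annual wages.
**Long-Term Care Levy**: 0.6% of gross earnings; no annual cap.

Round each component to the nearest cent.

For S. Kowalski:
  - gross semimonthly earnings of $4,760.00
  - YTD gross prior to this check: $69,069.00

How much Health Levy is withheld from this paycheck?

$0.00

Health Levy: YTD $69,069.00 ≥ cap $68,620.00 → $0.00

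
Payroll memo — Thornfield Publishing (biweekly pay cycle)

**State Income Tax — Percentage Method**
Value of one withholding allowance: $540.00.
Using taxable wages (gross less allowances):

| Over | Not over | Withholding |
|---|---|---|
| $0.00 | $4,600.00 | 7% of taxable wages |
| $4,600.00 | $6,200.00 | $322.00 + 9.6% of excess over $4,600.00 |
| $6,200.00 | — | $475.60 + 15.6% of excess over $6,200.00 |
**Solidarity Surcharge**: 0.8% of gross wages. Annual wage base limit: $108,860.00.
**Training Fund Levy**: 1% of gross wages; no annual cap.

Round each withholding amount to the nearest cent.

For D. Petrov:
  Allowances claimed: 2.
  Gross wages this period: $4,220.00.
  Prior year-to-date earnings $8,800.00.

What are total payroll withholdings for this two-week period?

State Income Tax: taxable = $4,220.00 − 2×$540.00 = $3,140.00
  7% × $3,140.00 = $219.80
Solidarity Surcharge: 0.8% × $4,220.00 = $33.76
Training Fund Levy: 1% × $4,220.00 = $42.20
Total: $219.80 + $33.76 + $42.20 = $295.76

$295.76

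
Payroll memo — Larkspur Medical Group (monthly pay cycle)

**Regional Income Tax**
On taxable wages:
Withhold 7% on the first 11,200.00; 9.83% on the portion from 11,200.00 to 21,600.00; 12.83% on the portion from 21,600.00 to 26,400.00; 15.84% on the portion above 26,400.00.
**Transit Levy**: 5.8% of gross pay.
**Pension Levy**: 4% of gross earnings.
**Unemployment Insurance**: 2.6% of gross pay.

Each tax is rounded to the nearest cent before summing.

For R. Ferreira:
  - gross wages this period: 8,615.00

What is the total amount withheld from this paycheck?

Regional Income Tax: taxable = 8,615.00
  7% × 8,615.00 = 603.05
Transit Levy: 5.8% × 8,615.00 = 499.67
Pension Levy: 4% × 8,615.00 = 344.60
Unemployment Insurance: 2.6% × 8,615.00 = 223.99
Total: 603.05 + 499.67 + 344.60 + 223.99 = 1,671.31

1,671.31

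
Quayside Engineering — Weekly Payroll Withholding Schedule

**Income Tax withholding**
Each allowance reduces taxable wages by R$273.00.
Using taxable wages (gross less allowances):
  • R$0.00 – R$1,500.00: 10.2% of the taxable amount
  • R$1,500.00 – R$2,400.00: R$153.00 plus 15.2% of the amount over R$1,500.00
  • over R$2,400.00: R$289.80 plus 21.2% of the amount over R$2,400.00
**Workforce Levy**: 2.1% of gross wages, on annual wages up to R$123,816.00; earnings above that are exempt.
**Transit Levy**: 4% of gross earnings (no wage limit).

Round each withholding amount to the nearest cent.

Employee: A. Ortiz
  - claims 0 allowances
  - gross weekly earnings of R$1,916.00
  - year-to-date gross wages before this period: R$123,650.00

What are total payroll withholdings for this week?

Income Tax: taxable = R$1,916.00
  R$153.00 + 15.2% × (R$1,916.00 − R$1,500.00) = R$153.00 + 15.2% × R$416.00 = R$216.23
Workforce Levy: cap R$123,816.00 − YTD R$123,650.00 = R$166.00 subject; 2.1% × R$166.00 = R$3.49
Transit Levy: 4% × R$1,916.00 = R$76.64
Total: R$216.23 + R$3.49 + R$76.64 = R$296.36

R$296.36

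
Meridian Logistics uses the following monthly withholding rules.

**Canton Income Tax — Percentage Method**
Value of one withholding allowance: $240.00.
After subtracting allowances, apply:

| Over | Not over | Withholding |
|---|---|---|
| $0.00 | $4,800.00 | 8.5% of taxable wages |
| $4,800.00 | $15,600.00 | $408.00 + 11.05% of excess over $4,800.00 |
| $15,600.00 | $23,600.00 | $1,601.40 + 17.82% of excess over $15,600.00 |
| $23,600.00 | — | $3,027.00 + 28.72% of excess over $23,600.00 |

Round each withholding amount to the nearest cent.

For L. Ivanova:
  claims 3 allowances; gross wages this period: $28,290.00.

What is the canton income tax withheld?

$4,167.18

Canton Income Tax: taxable = $28,290.00 − 3×$240.00 = $27,570.00
  $3,027.00 + 28.72% × ($27,570.00 − $23,600.00) = $3,027.00 + 28.72% × $3,970.00 = $4,167.18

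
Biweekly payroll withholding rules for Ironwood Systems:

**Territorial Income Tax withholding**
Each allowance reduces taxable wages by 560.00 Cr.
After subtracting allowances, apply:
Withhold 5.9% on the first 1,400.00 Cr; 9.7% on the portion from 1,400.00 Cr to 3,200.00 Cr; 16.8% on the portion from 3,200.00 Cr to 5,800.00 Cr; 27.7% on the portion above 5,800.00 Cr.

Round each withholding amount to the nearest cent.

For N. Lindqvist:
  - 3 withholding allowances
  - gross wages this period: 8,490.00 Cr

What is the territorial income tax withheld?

Territorial Income Tax: taxable = 8,490.00 Cr − 3×560.00 Cr = 6,810.00 Cr
  694.00 Cr + 27.7% × (6,810.00 Cr − 5,800.00 Cr) = 694.00 Cr + 27.7% × 1,010.00 Cr = 973.77 Cr

973.77 Cr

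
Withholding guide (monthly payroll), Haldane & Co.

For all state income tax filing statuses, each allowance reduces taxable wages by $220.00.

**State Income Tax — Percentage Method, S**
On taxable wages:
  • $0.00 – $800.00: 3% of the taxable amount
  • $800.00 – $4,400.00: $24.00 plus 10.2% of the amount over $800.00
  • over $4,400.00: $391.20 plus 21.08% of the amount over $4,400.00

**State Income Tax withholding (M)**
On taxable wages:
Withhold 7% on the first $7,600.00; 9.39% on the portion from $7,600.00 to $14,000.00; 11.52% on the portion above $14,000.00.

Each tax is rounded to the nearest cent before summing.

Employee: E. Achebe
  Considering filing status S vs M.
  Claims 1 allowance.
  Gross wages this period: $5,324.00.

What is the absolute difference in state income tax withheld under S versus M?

State Income Tax (S): taxable = $5,324.00 − 1×$220.00 = $5,104.00
  $391.20 + 21.08% × ($5,104.00 − $4,400.00) = $391.20 + 21.08% × $704.00 = $539.60
State Income Tax (M): taxable = $5,324.00 − 1×$220.00 = $5,104.00
  7% × $5,104.00 = $357.28
Difference: |$539.60 − $357.28| = $182.32 (higher under S)

$182.32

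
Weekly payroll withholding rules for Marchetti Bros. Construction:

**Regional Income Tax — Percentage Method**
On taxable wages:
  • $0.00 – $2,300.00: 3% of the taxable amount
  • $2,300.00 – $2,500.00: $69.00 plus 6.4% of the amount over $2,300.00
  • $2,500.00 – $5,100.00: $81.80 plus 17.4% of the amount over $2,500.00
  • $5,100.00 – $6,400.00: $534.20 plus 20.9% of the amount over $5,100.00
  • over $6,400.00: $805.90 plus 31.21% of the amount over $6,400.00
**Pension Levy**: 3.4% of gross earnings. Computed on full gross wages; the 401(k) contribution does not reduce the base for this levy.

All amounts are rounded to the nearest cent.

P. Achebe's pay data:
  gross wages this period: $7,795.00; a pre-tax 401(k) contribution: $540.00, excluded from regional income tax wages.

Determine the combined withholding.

Regional Income Tax: taxable = $7,795.00 − $540.00 = $7,255.00
  $805.90 + 31.21% × ($7,255.00 − $6,400.00) = $805.90 + 31.21% × $855.00 = $1,072.75
Pension Levy: 3.4% × $7,795.00 = $265.03
Total: $1,072.75 + $265.03 = $1,337.78

$1,337.78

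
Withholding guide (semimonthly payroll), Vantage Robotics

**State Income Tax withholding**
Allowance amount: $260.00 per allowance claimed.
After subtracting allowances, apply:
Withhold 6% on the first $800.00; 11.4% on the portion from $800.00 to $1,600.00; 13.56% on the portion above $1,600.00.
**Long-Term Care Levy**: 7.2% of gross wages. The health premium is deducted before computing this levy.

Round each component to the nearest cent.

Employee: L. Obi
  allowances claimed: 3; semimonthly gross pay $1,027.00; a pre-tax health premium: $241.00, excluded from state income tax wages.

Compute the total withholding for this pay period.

State Income Tax: taxable = $1,027.00 − $241.00 − 3×$260.00 = $6.00
  6% × $6.00 = $0.36
Long-Term Care Levy: 7.2% × $786.00 = $56.59
Total: $0.36 + $56.59 = $56.95

$56.95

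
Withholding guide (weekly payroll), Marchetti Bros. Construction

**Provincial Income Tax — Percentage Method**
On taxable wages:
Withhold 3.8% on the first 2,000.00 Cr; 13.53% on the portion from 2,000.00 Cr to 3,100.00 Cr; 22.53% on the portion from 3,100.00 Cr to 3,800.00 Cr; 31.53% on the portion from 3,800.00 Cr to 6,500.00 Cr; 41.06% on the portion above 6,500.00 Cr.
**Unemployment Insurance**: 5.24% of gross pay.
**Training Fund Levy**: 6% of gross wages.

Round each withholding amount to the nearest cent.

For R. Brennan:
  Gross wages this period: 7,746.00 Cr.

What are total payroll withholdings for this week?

2,616.11 Cr

Provincial Income Tax: taxable = 7,746.00 Cr
  1,233.85 Cr + 41.06% × (7,746.00 Cr − 6,500.00 Cr) = 1,233.85 Cr + 41.06% × 1,246.00 Cr = 1,745.46 Cr
Unemployment Insurance: 5.24% × 7,746.00 Cr = 405.89 Cr
Training Fund Levy: 6% × 7,746.00 Cr = 464.76 Cr
Total: 1,745.46 Cr + 405.89 Cr + 464.76 Cr = 2,616.11 Cr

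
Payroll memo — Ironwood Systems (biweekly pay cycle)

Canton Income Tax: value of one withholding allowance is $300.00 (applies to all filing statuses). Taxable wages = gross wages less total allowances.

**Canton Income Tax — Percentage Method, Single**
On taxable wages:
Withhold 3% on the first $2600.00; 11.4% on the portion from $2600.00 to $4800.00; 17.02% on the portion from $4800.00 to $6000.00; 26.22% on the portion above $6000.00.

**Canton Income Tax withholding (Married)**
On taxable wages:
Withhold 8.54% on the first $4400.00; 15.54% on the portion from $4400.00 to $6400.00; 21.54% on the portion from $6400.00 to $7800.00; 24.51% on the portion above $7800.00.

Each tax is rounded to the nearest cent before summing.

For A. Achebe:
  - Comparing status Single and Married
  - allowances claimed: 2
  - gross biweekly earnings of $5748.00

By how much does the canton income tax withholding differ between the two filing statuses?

$103.97

Canton Income Tax (Single): taxable = $5748.00 − 2×$300.00 = $5148.00
  $328.80 + 17.02% × ($5148.00 − $4800.00) = $328.80 + 17.02% × $348.00 = $388.03
Canton Income Tax (Married): taxable = $5748.00 − 2×$300.00 = $5148.00
  $375.76 + 15.54% × ($5148.00 − $4400.00) = $375.76 + 15.54% × $748.00 = $492.00
Difference: |$388.03 − $492.00| = $103.97 (higher under Married)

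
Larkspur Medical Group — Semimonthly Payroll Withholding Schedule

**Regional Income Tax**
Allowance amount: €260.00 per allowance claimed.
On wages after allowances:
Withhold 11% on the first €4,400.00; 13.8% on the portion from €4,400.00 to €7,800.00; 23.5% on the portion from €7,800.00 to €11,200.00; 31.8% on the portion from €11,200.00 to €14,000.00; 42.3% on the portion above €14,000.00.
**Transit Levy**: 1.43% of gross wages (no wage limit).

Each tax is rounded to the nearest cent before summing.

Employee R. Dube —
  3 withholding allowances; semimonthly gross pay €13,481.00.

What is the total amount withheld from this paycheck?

€2,422.30

Regional Income Tax: taxable = €13,481.00 − 3×€260.00 = €12,701.00
  €1,752.20 + 31.8% × (€12,701.00 − €11,200.00) = €1,752.20 + 31.8% × €1,501.00 = €2,229.52
Transit Levy: 1.43% × €13,481.00 = €192.78
Total: €2,229.52 + €192.78 = €2,422.30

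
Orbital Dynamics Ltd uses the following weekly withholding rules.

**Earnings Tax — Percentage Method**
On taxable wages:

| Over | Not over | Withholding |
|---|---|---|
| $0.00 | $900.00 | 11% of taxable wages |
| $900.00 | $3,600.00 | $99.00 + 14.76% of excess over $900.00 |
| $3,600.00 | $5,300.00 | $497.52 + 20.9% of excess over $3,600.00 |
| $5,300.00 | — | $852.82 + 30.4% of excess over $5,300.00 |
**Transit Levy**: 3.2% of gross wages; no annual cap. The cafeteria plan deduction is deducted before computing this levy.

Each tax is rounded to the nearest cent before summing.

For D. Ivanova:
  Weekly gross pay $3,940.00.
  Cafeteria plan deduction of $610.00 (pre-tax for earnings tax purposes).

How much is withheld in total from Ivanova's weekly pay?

Earnings Tax: taxable = $3,940.00 − $610.00 = $3,330.00
  $99.00 + 14.76% × ($3,330.00 − $900.00) = $99.00 + 14.76% × $2,430.00 = $457.67
Transit Levy: 3.2% × $3,330.00 = $106.56
Total: $457.67 + $106.56 = $564.23

$564.23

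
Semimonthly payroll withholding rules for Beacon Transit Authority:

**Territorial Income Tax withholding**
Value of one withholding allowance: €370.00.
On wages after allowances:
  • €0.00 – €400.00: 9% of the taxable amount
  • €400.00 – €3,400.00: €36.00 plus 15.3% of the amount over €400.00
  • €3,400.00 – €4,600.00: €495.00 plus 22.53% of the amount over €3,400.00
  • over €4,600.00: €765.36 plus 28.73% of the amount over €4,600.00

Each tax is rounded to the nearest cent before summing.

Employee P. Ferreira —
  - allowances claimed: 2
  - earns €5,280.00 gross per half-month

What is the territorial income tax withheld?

Territorial Income Tax: taxable = €5,280.00 − 2×€370.00 = €4,540.00
  €495.00 + 22.53% × (€4,540.00 − €3,400.00) = €495.00 + 22.53% × €1,140.00 = €751.84

€751.84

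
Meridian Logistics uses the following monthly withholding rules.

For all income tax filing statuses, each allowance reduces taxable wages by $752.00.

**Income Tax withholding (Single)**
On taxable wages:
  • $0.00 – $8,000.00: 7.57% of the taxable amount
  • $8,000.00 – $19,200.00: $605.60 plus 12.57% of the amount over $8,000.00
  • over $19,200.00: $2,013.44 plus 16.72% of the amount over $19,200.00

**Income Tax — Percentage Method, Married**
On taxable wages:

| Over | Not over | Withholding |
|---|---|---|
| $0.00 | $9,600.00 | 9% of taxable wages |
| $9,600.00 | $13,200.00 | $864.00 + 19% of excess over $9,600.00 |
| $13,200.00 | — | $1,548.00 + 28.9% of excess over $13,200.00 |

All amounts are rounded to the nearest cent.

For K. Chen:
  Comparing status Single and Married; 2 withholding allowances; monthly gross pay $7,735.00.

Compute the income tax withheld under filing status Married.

$560.79

Income Tax (Married): taxable = $7,735.00 − 2×$752.00 = $6,231.00
  9% × $6,231.00 = $560.79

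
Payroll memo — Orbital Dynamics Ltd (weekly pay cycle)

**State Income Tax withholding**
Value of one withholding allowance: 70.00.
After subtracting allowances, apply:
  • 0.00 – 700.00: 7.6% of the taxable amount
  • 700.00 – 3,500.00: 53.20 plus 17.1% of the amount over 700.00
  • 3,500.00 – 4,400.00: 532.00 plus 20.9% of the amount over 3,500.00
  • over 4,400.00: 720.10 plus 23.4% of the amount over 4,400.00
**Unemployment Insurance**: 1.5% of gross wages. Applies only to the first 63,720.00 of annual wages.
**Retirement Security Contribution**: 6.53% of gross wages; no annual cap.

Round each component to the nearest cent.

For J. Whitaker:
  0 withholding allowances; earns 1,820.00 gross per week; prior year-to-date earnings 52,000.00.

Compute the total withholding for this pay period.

390.87

State Income Tax: taxable = 1,820.00
  53.20 + 17.1% × (1,820.00 − 700.00) = 53.20 + 17.1% × 1,120.00 = 244.72
Unemployment Insurance: 1.5% × 1,820.00 = 27.30
Retirement Security Contribution: 6.53% × 1,820.00 = 118.85
Total: 244.72 + 27.30 + 118.85 = 390.87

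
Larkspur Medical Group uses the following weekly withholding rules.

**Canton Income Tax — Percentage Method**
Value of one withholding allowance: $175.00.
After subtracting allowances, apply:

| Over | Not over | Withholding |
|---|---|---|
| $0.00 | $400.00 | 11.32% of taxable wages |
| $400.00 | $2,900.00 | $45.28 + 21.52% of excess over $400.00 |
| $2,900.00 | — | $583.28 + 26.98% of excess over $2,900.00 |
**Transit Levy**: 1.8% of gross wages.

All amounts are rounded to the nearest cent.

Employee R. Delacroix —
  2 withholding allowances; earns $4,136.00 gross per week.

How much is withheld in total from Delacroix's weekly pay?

Canton Income Tax: taxable = $4,136.00 − 2×$175.00 = $3,786.00
  $583.28 + 26.98% × ($3,786.00 − $2,900.00) = $583.28 + 26.98% × $886.00 = $822.32
Transit Levy: 1.8% × $4,136.00 = $74.45
Total: $822.32 + $74.45 = $896.77

$896.77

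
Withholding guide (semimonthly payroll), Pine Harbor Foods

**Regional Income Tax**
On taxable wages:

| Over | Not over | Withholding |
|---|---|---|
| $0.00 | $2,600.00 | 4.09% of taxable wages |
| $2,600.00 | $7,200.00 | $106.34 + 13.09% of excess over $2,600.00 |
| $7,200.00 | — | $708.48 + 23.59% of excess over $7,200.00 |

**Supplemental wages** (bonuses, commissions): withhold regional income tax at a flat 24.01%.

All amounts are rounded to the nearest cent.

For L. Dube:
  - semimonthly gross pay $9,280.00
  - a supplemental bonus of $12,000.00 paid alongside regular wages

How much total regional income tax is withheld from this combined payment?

Regional Income Tax: taxable = $9,280.00
  $708.48 + 23.59% × ($9,280.00 − $7,200.00) = $708.48 + 23.59% × $2,080.00 = $1,199.15
Supplemental (24.01% flat on bonus): 24.01% × $12,000.00 = $2,881.20
Total regional income tax: $1,199.15 + $2,881.20 = $4,080.35

$4,080.35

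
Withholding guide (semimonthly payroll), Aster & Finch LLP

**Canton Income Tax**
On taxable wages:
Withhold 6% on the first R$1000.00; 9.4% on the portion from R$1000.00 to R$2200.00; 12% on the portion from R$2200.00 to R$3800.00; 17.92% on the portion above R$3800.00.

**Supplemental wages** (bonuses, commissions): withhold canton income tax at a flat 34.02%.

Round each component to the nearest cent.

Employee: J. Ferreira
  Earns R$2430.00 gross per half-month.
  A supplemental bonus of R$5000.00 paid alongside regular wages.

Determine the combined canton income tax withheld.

R$1901.40

Canton Income Tax: taxable = R$2430.00
  R$172.80 + 12% × (R$2430.00 − R$2200.00) = R$172.80 + 12% × R$230.00 = R$200.40
Supplemental (34.02% flat on bonus): 34.02% × R$5000.00 = R$1701.00
Total canton income tax: R$200.40 + R$1701.00 = R$1901.40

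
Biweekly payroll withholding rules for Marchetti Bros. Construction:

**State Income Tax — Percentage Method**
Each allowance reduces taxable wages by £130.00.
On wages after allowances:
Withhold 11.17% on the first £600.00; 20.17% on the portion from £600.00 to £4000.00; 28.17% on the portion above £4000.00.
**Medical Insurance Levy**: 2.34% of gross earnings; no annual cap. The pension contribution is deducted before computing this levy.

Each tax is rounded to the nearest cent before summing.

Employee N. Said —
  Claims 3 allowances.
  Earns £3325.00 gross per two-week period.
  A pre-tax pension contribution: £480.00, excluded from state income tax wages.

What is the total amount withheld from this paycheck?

£507.74

State Income Tax: taxable = £3325.00 − £480.00 − 3×£130.00 = £2455.00
  £67.02 + 20.17% × (£2455.00 − £600.00) = £67.02 + 20.17% × £1855.00 = £441.17
Medical Insurance Levy: 2.34% × £2845.00 = £66.57
Total: £441.17 + £66.57 = £507.74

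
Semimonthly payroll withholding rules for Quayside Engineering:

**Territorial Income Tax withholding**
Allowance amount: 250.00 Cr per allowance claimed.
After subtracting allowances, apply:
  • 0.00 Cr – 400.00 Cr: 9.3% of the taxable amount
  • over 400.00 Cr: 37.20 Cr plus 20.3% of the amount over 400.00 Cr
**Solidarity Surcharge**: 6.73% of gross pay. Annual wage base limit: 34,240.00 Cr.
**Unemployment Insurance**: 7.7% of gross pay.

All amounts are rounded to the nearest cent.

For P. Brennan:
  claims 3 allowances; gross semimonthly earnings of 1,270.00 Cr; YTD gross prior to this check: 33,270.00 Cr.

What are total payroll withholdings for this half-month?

Territorial Income Tax: taxable = 1,270.00 Cr − 3×250.00 Cr = 520.00 Cr
  37.20 Cr + 20.3% × (520.00 Cr − 400.00 Cr) = 37.20 Cr + 20.3% × 120.00 Cr = 61.56 Cr
Solidarity Surcharge: cap 34,240.00 Cr − YTD 33,270.00 Cr = 970.00 Cr subject; 6.73% × 970.00 Cr = 65.28 Cr
Unemployment Insurance: 7.7% × 1,270.00 Cr = 97.79 Cr
Total: 61.56 Cr + 65.28 Cr + 97.79 Cr = 224.63 Cr

224.63 Cr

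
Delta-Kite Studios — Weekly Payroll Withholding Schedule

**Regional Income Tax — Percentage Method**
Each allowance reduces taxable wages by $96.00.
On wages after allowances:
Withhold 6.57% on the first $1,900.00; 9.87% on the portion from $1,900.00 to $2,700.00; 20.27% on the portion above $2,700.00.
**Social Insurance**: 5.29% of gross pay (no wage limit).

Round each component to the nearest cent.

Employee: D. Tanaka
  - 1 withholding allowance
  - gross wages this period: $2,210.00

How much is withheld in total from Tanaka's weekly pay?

$262.86

Regional Income Tax: taxable = $2,210.00 − 1×$96.00 = $2,114.00
  $124.83 + 9.87% × ($2,114.00 − $1,900.00) = $124.83 + 9.87% × $214.00 = $145.95
Social Insurance: 5.29% × $2,210.00 = $116.91
Total: $145.95 + $116.91 = $262.86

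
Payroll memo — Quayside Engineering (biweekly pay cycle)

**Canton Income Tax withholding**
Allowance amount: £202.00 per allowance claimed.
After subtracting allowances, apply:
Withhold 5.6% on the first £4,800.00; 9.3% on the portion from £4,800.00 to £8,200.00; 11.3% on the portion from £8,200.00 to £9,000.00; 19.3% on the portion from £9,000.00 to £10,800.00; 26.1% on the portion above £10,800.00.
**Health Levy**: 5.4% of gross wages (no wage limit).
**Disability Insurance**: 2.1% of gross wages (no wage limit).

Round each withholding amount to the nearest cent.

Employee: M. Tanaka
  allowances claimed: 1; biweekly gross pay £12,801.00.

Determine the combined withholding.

£2,452.41

Canton Income Tax: taxable = £12,801.00 − 1×£202.00 = £12,599.00
  £1,022.80 + 26.1% × (£12,599.00 − £10,800.00) = £1,022.80 + 26.1% × £1,799.00 = £1,492.34
Health Levy: 5.4% × £12,801.00 = £691.25
Disability Insurance: 2.1% × £12,801.00 = £268.82
Total: £1,492.34 + £691.25 + £268.82 = £2,452.41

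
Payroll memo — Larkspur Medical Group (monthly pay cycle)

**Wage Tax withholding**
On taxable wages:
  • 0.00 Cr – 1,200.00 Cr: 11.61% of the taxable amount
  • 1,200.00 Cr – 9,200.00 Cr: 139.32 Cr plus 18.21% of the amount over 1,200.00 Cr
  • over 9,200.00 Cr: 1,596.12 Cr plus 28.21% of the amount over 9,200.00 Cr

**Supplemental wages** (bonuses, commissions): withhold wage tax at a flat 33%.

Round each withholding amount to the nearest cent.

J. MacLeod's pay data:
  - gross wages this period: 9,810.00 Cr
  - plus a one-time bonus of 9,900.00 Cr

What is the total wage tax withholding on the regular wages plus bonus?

Wage Tax: taxable = 9,810.00 Cr
  1,596.12 Cr + 28.21% × (9,810.00 Cr − 9,200.00 Cr) = 1,596.12 Cr + 28.21% × 610.00 Cr = 1,768.20 Cr
Supplemental (33% flat on bonus): 33% × 9,900.00 Cr = 3,267.00 Cr
Total wage tax: 1,768.20 Cr + 3,267.00 Cr = 5,035.20 Cr

5,035.20 Cr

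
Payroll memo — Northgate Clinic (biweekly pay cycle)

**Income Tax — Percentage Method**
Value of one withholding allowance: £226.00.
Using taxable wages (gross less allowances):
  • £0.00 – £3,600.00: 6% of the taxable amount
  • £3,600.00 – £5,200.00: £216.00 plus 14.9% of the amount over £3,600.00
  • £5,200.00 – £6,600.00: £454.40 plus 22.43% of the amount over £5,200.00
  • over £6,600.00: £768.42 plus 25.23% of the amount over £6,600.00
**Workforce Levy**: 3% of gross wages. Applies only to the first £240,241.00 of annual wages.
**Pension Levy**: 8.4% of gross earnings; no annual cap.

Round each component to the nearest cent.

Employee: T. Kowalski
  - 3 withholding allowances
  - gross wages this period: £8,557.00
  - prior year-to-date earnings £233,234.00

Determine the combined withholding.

Income Tax: taxable = £8,557.00 − 3×£226.00 = £7,879.00
  £768.42 + 25.23% × (£7,879.00 − £6,600.00) = £768.42 + 25.23% × £1,279.00 = £1,091.11
Workforce Levy: cap £240,241.00 − YTD £233,234.00 = £7,007.00 subject; 3% × £7,007.00 = £210.21
Pension Levy: 8.4% × £8,557.00 = £718.79
Total: £1,091.11 + £210.21 + £718.79 = £2,020.11

£2,020.11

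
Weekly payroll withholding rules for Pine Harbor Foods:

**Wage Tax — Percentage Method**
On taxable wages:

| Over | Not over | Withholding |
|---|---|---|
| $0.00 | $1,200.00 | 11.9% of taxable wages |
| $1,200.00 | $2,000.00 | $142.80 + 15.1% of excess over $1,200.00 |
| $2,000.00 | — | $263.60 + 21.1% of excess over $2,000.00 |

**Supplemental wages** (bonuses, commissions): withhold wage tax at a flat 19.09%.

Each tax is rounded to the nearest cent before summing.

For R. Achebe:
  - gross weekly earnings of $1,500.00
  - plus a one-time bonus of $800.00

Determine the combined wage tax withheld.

$340.82

Wage Tax: taxable = $1,500.00
  $142.80 + 15.1% × ($1,500.00 − $1,200.00) = $142.80 + 15.1% × $300.00 = $188.10
Supplemental (19.09% flat on bonus): 19.09% × $800.00 = $152.72
Total wage tax: $188.10 + $152.72 = $340.82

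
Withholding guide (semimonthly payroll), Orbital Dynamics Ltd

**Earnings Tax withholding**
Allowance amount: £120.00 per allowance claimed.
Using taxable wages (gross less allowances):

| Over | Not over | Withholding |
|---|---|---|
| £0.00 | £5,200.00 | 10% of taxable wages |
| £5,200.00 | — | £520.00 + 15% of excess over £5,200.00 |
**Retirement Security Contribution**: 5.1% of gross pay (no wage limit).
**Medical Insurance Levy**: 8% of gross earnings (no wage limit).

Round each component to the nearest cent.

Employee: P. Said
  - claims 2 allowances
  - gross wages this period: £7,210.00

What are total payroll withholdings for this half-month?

£1,730.01

Earnings Tax: taxable = £7,210.00 − 2×£120.00 = £6,970.00
  £520.00 + 15% × (£6,970.00 − £5,200.00) = £520.00 + 15% × £1,770.00 = £785.50
Retirement Security Contribution: 5.1% × £7,210.00 = £367.71
Medical Insurance Levy: 8% × £7,210.00 = £576.80
Total: £785.50 + £367.71 + £576.80 = £1,730.01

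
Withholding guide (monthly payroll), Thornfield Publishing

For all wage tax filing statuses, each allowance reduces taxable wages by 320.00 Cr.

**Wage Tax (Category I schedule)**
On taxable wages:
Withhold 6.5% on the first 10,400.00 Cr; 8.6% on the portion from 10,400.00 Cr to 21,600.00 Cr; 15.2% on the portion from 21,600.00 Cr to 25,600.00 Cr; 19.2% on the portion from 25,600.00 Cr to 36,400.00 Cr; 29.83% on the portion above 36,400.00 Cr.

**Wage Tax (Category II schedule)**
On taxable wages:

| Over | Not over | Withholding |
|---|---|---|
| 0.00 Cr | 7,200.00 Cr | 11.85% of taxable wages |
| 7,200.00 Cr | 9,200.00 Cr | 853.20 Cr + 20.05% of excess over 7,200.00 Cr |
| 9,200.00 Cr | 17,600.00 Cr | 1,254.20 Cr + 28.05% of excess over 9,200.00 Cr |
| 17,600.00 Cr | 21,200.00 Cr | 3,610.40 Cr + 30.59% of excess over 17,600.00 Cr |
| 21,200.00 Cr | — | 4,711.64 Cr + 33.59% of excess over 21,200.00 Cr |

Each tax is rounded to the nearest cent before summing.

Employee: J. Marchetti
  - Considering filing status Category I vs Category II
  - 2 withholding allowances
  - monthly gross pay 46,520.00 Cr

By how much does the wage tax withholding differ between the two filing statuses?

Wage Tax (Category I): taxable = 46,520.00 Cr − 2×320.00 Cr = 45,880.00 Cr
  4,320.80 Cr + 29.83% × (45,880.00 Cr − 36,400.00 Cr) = 4,320.80 Cr + 29.83% × 9,480.00 Cr = 7,148.68 Cr
Wage Tax (Category II): taxable = 46,520.00 Cr − 2×320.00 Cr = 45,880.00 Cr
  4,711.64 Cr + 33.59% × (45,880.00 Cr − 21,200.00 Cr) = 4,711.64 Cr + 33.59% × 24,680.00 Cr = 13,001.65 Cr
Difference: |7,148.68 Cr − 13,001.65 Cr| = 5,852.97 Cr (higher under Category II)

5,852.97 Cr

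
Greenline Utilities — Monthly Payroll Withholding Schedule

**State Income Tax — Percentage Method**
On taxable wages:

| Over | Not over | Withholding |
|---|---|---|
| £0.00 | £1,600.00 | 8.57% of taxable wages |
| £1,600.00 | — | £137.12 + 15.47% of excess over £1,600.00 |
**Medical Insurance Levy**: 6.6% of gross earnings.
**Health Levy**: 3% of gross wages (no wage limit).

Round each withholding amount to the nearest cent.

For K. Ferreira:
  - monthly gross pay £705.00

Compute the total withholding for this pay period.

£128.10

State Income Tax: taxable = £705.00
  8.57% × £705.00 = £60.42
Medical Insurance Levy: 6.6% × £705.00 = £46.53
Health Levy: 3% × £705.00 = £21.15
Total: £60.42 + £46.53 + £21.15 = £128.10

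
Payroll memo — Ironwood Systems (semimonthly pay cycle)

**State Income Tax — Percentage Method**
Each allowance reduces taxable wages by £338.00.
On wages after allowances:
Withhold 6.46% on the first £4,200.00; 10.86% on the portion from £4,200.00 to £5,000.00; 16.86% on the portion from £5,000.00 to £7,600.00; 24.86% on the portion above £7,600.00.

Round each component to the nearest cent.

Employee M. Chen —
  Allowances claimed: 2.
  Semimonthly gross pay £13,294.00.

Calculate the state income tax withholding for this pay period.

£2,044.03

State Income Tax: taxable = £13,294.00 − 2×£338.00 = £12,618.00
  £796.56 + 24.86% × (£12,618.00 − £7,600.00) = £796.56 + 24.86% × £5,018.00 = £2,044.03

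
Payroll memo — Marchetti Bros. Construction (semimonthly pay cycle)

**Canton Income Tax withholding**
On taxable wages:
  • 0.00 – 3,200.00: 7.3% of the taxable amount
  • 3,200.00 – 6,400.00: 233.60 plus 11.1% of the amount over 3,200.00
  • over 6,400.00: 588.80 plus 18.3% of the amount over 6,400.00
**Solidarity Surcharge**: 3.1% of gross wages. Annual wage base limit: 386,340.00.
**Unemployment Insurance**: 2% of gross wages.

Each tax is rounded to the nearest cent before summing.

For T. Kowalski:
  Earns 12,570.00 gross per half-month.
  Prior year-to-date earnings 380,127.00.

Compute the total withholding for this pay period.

2,161.91

Canton Income Tax: taxable = 12,570.00
  588.80 + 18.3% × (12,570.00 − 6,400.00) = 588.80 + 18.3% × 6,170.00 = 1,717.91
Solidarity Surcharge: cap 386,340.00 − YTD 380,127.00 = 6,213.00 subject; 3.1% × 6,213.00 = 192.60
Unemployment Insurance: 2% × 12,570.00 = 251.40
Total: 1,717.91 + 192.60 + 251.40 = 2,161.91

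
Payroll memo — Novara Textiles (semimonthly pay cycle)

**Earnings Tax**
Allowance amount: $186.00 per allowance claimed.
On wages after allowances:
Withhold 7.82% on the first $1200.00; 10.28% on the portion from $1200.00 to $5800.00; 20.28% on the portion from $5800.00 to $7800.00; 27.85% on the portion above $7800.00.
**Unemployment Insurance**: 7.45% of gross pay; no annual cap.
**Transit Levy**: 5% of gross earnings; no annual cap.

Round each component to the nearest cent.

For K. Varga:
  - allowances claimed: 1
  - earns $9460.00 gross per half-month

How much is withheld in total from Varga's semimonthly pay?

Earnings Tax: taxable = $9460.00 − 1×$186.00 = $9274.00
  $972.32 + 27.85% × ($9274.00 − $7800.00) = $972.32 + 27.85% × $1474.00 = $1382.83
Unemployment Insurance: 7.45% × $9460.00 = $704.77
Transit Levy: 5% × $9460.00 = $473.00
Total: $1382.83 + $704.77 + $473.00 = $2560.60

$2560.60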